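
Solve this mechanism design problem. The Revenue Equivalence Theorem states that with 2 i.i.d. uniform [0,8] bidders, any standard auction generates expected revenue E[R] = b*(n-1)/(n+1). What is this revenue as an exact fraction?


Step 1: By Revenue Equivalence, expected revenue = b*(n-1)/(n+1)
Step 2: Substituting n = 2, b = 8
Step 3: Revenue = 8*(2-1)/(2+1) = 8*1/3
Step 4: Revenue = 8/3

8/3


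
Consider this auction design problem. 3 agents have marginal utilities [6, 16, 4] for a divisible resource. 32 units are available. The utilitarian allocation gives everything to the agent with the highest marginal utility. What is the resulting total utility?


Step 1: The marginal utilities are [6, 16, 4]
Step 2: The highest marginal utility is 16
Step 3: All 32 units go to that agent
Step 4: Total utility = 16 * 32 = 512

512


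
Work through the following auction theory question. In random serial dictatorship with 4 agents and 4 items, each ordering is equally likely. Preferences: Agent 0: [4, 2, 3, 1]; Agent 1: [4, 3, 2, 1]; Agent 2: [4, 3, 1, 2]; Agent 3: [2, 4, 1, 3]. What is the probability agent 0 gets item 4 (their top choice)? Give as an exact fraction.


Step 1: Agent 0 wants item 4
Step 2: There are 24 possible orderings of agents
Step 3: In 8 orderings, agent 0 gets item 4
Step 4: Probability = 8/24 = 1/3

1/3


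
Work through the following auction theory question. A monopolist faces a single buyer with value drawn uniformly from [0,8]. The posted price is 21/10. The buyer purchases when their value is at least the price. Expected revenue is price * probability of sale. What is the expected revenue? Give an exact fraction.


Step 1: Posted price r = 21/10, value support [0,8]
Step 2: P(v >= r) = (8 - 21/10)/8 = 59/80
Step 3: Expected revenue = r * P(v >= r) = 21/10 * 59/80
Step 4: Revenue = 1239/800

1239/800


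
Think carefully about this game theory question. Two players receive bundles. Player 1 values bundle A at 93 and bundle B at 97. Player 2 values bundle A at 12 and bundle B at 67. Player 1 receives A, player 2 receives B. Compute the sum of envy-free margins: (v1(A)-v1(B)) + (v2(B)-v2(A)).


Step 1: Player 1's margin = v1(A) - v1(B) = 93 - 97 = -4
Step 2: Player 2's margin = v2(B) - v2(A) = 67 - 12 = 55
Step 3: Total margin = -4 + 55 = 51

51


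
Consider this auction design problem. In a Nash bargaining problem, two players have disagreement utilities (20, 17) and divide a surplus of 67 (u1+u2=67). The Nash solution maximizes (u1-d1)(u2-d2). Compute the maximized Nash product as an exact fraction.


Step 1: The Nash solution splits surplus symmetrically above the disagreement point
Step 2: u1 = (total + d1 - d2)/2 = (67 + 20 - 17)/2 = 35
Step 3: u2 = (total - d1 + d2)/2 = (67 - 20 + 17)/2 = 32
Step 4: Nash product = (35 - 20) * (32 - 17)
Step 5: = 15 * 15 = 225

225


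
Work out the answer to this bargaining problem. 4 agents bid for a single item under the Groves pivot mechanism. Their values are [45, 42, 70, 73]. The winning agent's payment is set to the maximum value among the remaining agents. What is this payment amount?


Step 1: The efficient winner is agent 3 with value 73
Step 2: Other agents' values: [45, 42, 70]
Step 3: Pivot payment = max(others) = 70
Step 4: The winner pays 70

70


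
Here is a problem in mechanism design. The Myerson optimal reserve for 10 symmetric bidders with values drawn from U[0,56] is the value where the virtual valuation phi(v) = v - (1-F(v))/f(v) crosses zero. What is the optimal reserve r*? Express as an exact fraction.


Step 1: For U[0,56], F(v) = v/56 and f(v) = 1/56
Step 2: phi(v) = v - (1 - v/56)/(1/56) = v - (56 - v) = 2v - 56
Step 3: Set phi(r*) = 0: 2r* - 56 = 0
Step 4: r* = 56/2 = 28 (the number of bidders n = 10 does not enter)

28


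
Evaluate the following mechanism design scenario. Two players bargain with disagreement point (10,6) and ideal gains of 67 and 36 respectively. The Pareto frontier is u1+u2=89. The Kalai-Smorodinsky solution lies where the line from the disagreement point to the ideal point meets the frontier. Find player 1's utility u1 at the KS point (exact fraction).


Step 1: At the KS point, (u1-d1)/r1 = (u2-d2)/r2 = t and u1+u2 = 89
Step 2: u1 = d1 + r1*t and u2 = d2 + r2*t, so (d1 + r1*t) + (d2 + r2*t) = 89
Step 3: t = (89 - 10 - 6)/(67 + 36) = 73/103
Step 4: u1 = d1 + r1*t = 10 + 67 * 73/103 = 5921/103
Step 5: (Check: u2 = d2 + r2*t = 3246/103; u1+u2 = 5921/103 + 3246/103 = 89, on the frontier.)

5921/103


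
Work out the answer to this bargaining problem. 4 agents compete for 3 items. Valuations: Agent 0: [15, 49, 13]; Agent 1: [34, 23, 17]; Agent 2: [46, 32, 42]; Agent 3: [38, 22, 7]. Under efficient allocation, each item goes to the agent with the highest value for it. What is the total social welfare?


Step 1: For each item, find the maximum value among all agents.
Step 2: Item 0 -> Agent 2 (value 46)
Step 3: Item 1 -> Agent 0 (value 49)
Step 4: Item 2 -> Agent 2 (value 42)
Step 5: Total welfare = 46 + 49 + 42 = 137

137


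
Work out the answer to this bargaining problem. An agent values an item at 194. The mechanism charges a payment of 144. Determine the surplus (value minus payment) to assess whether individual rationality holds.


Step 1: Surplus = value - payment = 194 - 144 = 50
Step 2: IR is satisfied (surplus >= 0)

50


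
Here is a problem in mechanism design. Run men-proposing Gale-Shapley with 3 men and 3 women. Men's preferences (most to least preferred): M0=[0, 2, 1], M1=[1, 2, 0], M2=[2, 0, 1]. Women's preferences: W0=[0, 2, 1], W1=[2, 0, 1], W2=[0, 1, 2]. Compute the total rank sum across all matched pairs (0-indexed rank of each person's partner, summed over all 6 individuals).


Step 1: Run Gale-Shapley (men propose, women hold best offer):
  M0 proposes to W0; she accepts
  M1 proposes to W1; she accepts
  M2 proposes to W2; she accepts
Step 2: Final matching: W0-M0, W1-M1, W2-M2
Step 3: 0-indexed ranks (man's rank of his match, then woman's): 0 + 0 + 0 + 2 + 0 + 2
Step 4: Total rank sum = 4

4


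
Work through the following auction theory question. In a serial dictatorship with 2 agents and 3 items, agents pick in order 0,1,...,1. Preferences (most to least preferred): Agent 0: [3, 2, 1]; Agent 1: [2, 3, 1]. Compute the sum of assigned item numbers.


Step 1: Agent 0 picks item 3
Step 2: Agent 1 picks item 2
Step 3: Sum = 3 + 2 = 5

5


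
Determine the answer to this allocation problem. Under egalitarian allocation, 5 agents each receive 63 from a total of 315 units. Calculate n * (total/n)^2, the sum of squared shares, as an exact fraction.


Step 1: Each agent's share = 315/5 = 63
Step 2: Square of each share = (63)^2 = 3969
Step 3: Sum of squares = 5 * 3969 = 19845

19845


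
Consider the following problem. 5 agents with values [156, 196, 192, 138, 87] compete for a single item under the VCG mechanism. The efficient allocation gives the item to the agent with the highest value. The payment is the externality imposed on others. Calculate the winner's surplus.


Step 1: The winner is the agent with the highest value: agent 1 with value 196
Step 2: Values of other agents: [156, 192, 138, 87]
Step 3: VCG payment = max of others' values = 192
Step 4: Surplus = 196 - 192 = 4

4


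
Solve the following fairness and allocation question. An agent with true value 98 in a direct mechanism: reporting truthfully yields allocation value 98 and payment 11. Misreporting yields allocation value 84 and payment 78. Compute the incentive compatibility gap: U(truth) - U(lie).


Step 1: U(truth) = value - payment = 98 - 11 = 87
Step 2: U(lie) = allocation - payment = 84 - 78 = 6
Step 3: IC gap = 87 - 6 = 81

81


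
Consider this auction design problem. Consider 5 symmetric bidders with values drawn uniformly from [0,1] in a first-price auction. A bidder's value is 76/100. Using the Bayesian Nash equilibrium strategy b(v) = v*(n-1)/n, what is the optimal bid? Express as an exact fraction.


Step 1: The symmetric BNE bidding function is b(v) = v * (n-1) / n
Step 2: Substitute v = 19/25 and n = 5
Step 3: b = 19/25 * 4/5
Step 4: b = 76/125

76/125


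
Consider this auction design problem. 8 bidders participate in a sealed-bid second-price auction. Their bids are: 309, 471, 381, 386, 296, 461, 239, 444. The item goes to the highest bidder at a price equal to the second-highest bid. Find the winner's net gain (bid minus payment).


Step 1: Sort bids in descending order: 471, 461, 444, 386, 381, 309, 296, 239
Step 2: The winning bid is the highest: 471
Step 3: The payment equals the second-highest bid: 461
Step 4: Surplus = winner's bid - payment = 471 - 461 = 10

10


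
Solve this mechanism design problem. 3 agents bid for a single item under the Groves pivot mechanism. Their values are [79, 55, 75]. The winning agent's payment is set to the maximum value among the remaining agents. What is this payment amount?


Step 1: The efficient winner is agent 0 with value 79
Step 2: Other agents' values: [55, 75]
Step 3: Pivot payment = max(others) = 75
Step 4: The winner pays 75

75


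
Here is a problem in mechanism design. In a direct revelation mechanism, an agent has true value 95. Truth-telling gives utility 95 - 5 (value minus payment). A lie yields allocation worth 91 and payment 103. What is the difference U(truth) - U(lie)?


Step 1: U(truth) = value - payment = 95 - 5 = 90
Step 2: U(lie) = allocation - payment = 91 - 103 = -12
Step 3: IC gap = 90 - (-12) = 102

102


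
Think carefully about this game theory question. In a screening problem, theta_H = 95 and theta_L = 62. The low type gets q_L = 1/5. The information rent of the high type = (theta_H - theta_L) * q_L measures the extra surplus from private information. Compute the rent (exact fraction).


Step 1: theta_H - theta_L = 95 - 62 = 33
Step 2: Information rent = (theta_H - theta_L) * q_L
Step 3: = 33 * 1/5
Step 4: = 33/5

33/5


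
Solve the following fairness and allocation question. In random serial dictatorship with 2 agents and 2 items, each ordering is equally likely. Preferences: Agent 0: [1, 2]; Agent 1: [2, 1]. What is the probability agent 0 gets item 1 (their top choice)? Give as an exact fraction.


Step 1: Agent 0 wants item 1
Step 2: There are 2 possible orderings of agents
Step 3: In 2 orderings, agent 0 gets item 1
Step 4: Probability = 2/2 = 1

1


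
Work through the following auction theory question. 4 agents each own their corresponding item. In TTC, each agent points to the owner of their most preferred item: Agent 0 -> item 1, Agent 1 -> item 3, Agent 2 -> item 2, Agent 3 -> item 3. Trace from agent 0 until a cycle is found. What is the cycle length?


Step 1: Trace the pointer graph from agent 0: 0 -> 1 -> 3 -> 3
Step 2: A cycle is detected when we revisit agent 3
Step 3: The cycle is: 3 -> 3
Step 4: Cycle length = 1

1


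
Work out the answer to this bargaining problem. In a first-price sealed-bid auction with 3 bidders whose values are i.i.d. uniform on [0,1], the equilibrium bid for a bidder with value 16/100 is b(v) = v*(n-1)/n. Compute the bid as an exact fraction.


Step 1: The symmetric BNE bidding function is b(v) = v * (n-1) / n
Step 2: Substitute v = 4/25 and n = 3
Step 3: b = 4/25 * 2/3
Step 4: b = 8/75

8/75


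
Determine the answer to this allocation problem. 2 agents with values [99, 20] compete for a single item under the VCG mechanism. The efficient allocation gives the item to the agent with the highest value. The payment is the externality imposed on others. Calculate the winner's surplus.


Step 1: The winner is the agent with the highest value: agent 0 with value 99
Step 2: Values of other agents: [20]
Step 3: VCG payment = max of others' values = 20
Step 4: Surplus = 99 - 20 = 79

79


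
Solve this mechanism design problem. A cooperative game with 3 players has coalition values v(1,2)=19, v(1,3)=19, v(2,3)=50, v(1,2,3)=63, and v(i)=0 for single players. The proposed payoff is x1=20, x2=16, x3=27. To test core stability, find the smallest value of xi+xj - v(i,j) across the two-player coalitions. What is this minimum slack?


Step 1: Slack for coalition (1,2): x1+x2 - v12 = 36 - 19 = 17
Step 2: Slack for coalition (1,3): x1+x3 - v13 = 47 - 19 = 28
Step 3: Slack for coalition (2,3): x2+x3 - v23 = 43 - 50 = -7
Step 4: Minimum slack = min(17, 28, -7) = -7, attained by (2,3); coalition (2,3) can block (slack < 0), so the allocation is not in the core

-7


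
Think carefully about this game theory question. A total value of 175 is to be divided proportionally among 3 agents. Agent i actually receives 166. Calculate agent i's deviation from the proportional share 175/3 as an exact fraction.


Step 1: Proportional share = 175/3
Step 2: Agent's actual allocation = 166
Step 3: Excess = 166 - 175/3 = 323/3

323/3


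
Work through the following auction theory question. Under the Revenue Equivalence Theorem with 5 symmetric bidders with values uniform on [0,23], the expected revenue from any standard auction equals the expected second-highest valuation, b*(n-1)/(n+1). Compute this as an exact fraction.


Step 1: By Revenue Equivalence, expected revenue = b*(n-1)/(n+1)
Step 2: Substituting n = 5, b = 23
Step 3: Revenue = 23*(5-1)/(5+1) = 23*4/6
Step 4: Revenue = 92/6 = 46/3

46/3


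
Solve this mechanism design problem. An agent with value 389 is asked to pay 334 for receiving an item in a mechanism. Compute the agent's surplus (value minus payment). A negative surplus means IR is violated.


Step 1: Surplus = value - payment = 389 - 334 = 55
Step 2: IR is satisfied (surplus >= 0)

55


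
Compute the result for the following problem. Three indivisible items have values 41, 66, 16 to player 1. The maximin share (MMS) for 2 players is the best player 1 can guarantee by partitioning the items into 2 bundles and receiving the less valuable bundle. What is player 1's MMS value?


Step 1: Item values = 41, 66, 16
Step 2: Enumerate all 2-bundle partitions and take the smaller bundle:
  Partition 1: {41} vs {66,16} -> bundles 41, 82; min = 41
  Partition 2: {66} vs {41,16} -> bundles 66, 57; min = 57
  Partition 3: {16} vs {41,66} -> bundles 16, 107; min = 16
Step 3: MMS = max(41, 57, 16) = 57

57


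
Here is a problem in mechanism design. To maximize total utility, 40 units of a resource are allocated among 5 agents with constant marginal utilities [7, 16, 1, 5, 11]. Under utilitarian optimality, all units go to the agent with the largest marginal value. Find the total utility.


Step 1: The marginal utilities are [7, 16, 1, 5, 11]
Step 2: The highest marginal utility is 16
Step 3: All 40 units go to that agent
Step 4: Total utility = 16 * 40 = 640

640


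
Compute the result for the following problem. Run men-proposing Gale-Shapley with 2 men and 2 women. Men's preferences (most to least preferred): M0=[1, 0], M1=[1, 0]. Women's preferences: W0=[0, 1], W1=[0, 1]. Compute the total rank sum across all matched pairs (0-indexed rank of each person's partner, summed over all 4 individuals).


Step 1: Run Gale-Shapley (men propose, women hold best offer):
  M0 proposes to W1; she accepts
  M1 proposes to W1; rejected
  M1 proposes to W0; she accepts
Step 2: Final matching: W0-M1, W1-M0
Step 3: 0-indexed ranks (man's rank of his match, then woman's): 1 + 1 + 0 + 0
Step 4: Total rank sum = 2

2


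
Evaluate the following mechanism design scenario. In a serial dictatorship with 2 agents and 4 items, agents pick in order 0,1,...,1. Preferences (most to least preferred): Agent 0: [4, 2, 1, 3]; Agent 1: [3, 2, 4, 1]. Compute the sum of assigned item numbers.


Step 1: Agent 0 picks item 4
Step 2: Agent 1 picks item 3
Step 3: Sum = 4 + 3 = 7

7


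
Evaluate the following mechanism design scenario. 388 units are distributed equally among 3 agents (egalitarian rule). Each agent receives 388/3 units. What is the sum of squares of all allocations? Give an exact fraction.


Step 1: Each agent's share = 388/3
Step 2: Square of each share = (388/3)^2 = 150544/9
Step 3: Sum of squares = 3 * 150544/9 = 150544/3

150544/3


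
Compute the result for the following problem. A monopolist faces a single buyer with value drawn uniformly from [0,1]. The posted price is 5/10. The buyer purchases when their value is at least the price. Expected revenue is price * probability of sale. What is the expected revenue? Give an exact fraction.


Step 1: Posted price r = 1/2, value support [0,1]
Step 2: P(v >= r) = (1 - 1/2)/1 = 1/2
Step 3: Expected revenue = r * P(v >= r) = 1/2 * 1/2
Step 4: Revenue = 1/4

1/4


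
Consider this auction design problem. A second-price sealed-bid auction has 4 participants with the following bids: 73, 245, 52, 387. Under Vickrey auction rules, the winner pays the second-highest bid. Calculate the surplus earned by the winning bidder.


Step 1: Sort bids in descending order: 387, 245, 73, 52
Step 2: The winning bid is the highest: 387
Step 3: The payment equals the second-highest bid: 245
Step 4: Surplus = winner's bid - payment = 387 - 245 = 142

142


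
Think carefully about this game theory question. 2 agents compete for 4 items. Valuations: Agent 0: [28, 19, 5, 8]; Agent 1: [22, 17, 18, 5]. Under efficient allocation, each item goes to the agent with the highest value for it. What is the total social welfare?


Step 1: For each item, find the maximum value among all agents.
Step 2: Item 0 -> Agent 0 (value 28)
Step 3: Item 1 -> Agent 0 (value 19)
Step 4: Item 2 -> Agent 1 (value 18)
Step 5: Item 3 -> Agent 0 (value 8)
Step 6: Total welfare = 28 + 19 + 18 + 8 = 73

73


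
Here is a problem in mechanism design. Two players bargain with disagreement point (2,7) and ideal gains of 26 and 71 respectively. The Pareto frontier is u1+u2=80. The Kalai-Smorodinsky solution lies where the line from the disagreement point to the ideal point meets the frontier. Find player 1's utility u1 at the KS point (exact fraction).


Step 1: At the KS point, (u1-d1)/r1 = (u2-d2)/r2 = t and u1+u2 = 80
Step 2: u1 = d1 + r1*t and u2 = d2 + r2*t, so (d1 + r1*t) + (d2 + r2*t) = 80
Step 3: t = (80 - 2 - 7)/(26 + 71) = 71/97
Step 4: u1 = d1 + r1*t = 2 + 26 * 71/97 = 2040/97
Step 5: (Check: u2 = d2 + r2*t = 5720/97; u1+u2 = 2040/97 + 5720/97 = 80, on the frontier.)

2040/97


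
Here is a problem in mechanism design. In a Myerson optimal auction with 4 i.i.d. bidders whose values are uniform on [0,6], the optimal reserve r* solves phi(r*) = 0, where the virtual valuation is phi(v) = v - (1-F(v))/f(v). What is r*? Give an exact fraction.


Step 1: For U[0,6], F(v) = v/6 and f(v) = 1/6
Step 2: phi(v) = v - (1 - v/6)/(1/6) = v - (6 - v) = 2v - 6
Step 3: Set phi(r*) = 0: 2r* - 6 = 0
Step 4: r* = 6/2 = 3 (the number of bidders n = 4 does not enter)

3


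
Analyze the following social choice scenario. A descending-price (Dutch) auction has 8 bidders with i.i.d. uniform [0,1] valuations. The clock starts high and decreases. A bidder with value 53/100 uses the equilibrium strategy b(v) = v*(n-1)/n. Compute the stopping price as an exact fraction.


Step 1: Dutch auctions are strategically equivalent to first-price auctions
Step 2: The equilibrium bid is b(v) = v*(n-1)/n
Step 3: b = 53/100 * 7/8
Step 4: b = 371/800

371/800


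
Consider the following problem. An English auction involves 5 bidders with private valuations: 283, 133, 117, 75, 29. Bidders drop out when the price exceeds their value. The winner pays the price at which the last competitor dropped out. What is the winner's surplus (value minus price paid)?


Step 1: Identify the highest value: 283
Step 2: Identify the second-highest value: 133
Step 3: The final price = second-highest value = 133
Step 4: Surplus = 283 - 133 = 150

150


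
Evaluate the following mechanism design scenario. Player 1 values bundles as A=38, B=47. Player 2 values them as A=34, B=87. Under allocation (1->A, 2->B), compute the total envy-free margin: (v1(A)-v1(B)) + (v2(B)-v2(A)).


Step 1: Player 1's margin = v1(A) - v1(B) = 38 - 47 = -9
Step 2: Player 2's margin = v2(B) - v2(A) = 87 - 34 = 53
Step 3: Total margin = -9 + 53 = 44

44


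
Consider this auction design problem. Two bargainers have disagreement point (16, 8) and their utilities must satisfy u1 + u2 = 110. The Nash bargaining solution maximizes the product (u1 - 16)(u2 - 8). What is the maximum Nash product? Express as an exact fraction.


Step 1: The Nash solution splits surplus symmetrically above the disagreement point
Step 2: u1 = (total + d1 - d2)/2 = (110 + 16 - 8)/2 = 59
Step 3: u2 = (total - d1 + d2)/2 = (110 - 16 + 8)/2 = 51
Step 4: Nash product = (59 - 16) * (51 - 8)
Step 5: = 43 * 43 = 1849

1849


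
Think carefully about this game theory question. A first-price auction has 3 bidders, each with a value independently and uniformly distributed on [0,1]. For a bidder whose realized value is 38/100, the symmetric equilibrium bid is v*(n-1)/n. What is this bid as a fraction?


Step 1: The symmetric BNE bidding function is b(v) = v * (n-1) / n
Step 2: Substitute v = 19/50 and n = 3
Step 3: b = 19/50 * 2/3
Step 4: b = 19/75

19/75


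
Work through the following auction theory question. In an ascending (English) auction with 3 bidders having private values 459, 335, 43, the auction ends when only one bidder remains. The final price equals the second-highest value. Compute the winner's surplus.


Step 1: Identify the highest value: 459
Step 2: Identify the second-highest value: 335
Step 3: The final price = second-highest value = 335
Step 4: Surplus = 459 - 335 = 124

124


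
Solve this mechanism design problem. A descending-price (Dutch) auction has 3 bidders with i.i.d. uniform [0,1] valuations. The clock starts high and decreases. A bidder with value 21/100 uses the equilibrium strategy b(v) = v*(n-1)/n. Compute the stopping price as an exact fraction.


Step 1: Dutch auctions are strategically equivalent to first-price auctions
Step 2: The equilibrium bid is b(v) = v*(n-1)/n
Step 3: b = 21/100 * 2/3
Step 4: b = 7/50

7/50


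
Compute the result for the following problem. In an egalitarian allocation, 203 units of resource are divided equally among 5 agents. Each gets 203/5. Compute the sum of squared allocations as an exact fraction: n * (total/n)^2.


Step 1: Each agent's share = 203/5
Step 2: Square of each share = (203/5)^2 = 41209/25
Step 3: Sum of squares = 5 * 41209/25 = 41209/5

41209/5


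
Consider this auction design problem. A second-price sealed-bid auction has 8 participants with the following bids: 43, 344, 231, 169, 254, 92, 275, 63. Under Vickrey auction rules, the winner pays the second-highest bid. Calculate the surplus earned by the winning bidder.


Step 1: Sort bids in descending order: 344, 275, 254, 231, 169, 92, 63, 43
Step 2: The winning bid is the highest: 344
Step 3: The payment equals the second-highest bid: 275
Step 4: Surplus = winner's bid - payment = 344 - 275 = 69

69


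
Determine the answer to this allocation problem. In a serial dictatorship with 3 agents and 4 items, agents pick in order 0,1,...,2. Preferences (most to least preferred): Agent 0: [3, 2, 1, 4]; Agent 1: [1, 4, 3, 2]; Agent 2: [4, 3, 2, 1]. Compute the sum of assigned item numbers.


Step 1: Agent 0 picks item 3
Step 2: Agent 1 picks item 1
Step 3: Agent 2 picks item 4
Step 4: Sum = 3 + 1 + 4 = 8

8


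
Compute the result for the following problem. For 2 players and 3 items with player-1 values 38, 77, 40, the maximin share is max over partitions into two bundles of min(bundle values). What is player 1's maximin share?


Step 1: Item values = 38, 77, 40
Step 2: Enumerate all 2-bundle partitions and take the smaller bundle:
  Partition 1: {38} vs {77,40} -> bundles 38, 117; min = 38
  Partition 2: {77} vs {38,40} -> bundles 77, 78; min = 77
  Partition 3: {40} vs {38,77} -> bundles 40, 115; min = 40
Step 3: MMS = max(38, 77, 40) = 77

77


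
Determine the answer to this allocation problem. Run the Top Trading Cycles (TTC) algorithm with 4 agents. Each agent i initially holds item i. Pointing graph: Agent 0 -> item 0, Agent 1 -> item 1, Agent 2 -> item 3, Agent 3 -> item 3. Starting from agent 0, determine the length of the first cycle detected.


Step 1: Trace the pointer graph from agent 0: 0 -> 0
Step 2: A cycle is detected when we revisit agent 0
Step 3: The cycle is: 0 -> 0
Step 4: Cycle length = 1

1


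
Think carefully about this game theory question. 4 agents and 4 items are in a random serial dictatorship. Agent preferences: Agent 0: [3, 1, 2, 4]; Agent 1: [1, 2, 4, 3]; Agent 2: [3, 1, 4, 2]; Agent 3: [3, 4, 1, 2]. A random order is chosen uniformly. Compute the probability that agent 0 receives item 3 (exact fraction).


Step 1: Agent 0 wants item 3
Step 2: There are 24 possible orderings of agents
Step 3: In 8 orderings, agent 0 gets item 3
Step 4: Probability = 8/24 = 1/3

1/3


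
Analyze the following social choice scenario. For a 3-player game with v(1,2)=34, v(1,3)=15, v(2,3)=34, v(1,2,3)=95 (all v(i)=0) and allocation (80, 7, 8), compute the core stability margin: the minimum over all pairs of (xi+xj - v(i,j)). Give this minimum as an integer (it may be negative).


Step 1: Slack for coalition (1,2): x1+x2 - v12 = 87 - 34 = 53
Step 2: Slack for coalition (1,3): x1+x3 - v13 = 88 - 15 = 73
Step 3: Slack for coalition (2,3): x2+x3 - v23 = 15 - 34 = -19
Step 4: Minimum slack = min(53, 73, -19) = -19, attained by (2,3); coalition (2,3) can block (slack < 0), so the allocation is not in the core

-19


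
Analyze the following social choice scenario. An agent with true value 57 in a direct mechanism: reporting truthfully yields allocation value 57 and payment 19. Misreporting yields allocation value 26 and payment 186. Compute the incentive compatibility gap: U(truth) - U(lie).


Step 1: U(truth) = value - payment = 57 - 19 = 38
Step 2: U(lie) = allocation - payment = 26 - 186 = -160
Step 3: IC gap = 38 - (-160) = 198

198


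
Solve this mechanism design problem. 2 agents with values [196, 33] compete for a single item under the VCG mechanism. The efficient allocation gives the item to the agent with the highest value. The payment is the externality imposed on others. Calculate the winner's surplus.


Step 1: The winner is the agent with the highest value: agent 0 with value 196
Step 2: Values of other agents: [33]
Step 3: VCG payment = max of others' values = 33
Step 4: Surplus = 196 - 33 = 163

163


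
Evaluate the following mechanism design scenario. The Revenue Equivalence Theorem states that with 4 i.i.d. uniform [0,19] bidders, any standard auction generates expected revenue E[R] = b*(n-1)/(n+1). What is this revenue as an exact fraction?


Step 1: By Revenue Equivalence, expected revenue = b*(n-1)/(n+1)
Step 2: Substituting n = 4, b = 19
Step 3: Revenue = 19*(4-1)/(4+1) = 19*3/5
Step 4: Revenue = 57/5

57/5


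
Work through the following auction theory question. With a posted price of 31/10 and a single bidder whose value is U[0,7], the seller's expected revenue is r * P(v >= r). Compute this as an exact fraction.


Step 1: Posted price r = 31/10, value support [0,7]
Step 2: P(v >= r) = (7 - 31/10)/7 = 39/70
Step 3: Expected revenue = r * P(v >= r) = 31/10 * 39/70
Step 4: Revenue = 1209/700

1209/700


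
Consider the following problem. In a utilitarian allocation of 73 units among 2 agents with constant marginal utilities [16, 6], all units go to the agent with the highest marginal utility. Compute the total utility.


Step 1: The marginal utilities are [16, 6]
Step 2: The highest marginal utility is 16
Step 3: All 73 units go to that agent
Step 4: Total utility = 16 * 73 = 1168

1168


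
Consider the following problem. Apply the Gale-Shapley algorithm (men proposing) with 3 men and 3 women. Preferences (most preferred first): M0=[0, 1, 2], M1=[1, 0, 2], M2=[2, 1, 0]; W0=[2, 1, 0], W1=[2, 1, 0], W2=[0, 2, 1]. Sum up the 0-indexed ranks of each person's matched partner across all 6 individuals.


Step 1: Run Gale-Shapley (men propose, women hold best offer):
  M0 proposes to W0; she accepts
  M1 proposes to W1; she accepts
  M2 proposes to W2; she accepts
Step 2: Final matching: W0-M0, W1-M1, W2-M2
Step 3: 0-indexed ranks (man's rank of his match, then woman's): 0 + 2 + 0 + 1 + 0 + 1
Step 4: Total rank sum = 4

4


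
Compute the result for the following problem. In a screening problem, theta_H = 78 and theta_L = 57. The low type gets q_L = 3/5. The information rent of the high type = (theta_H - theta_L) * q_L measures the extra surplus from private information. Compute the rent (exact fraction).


Step 1: theta_H - theta_L = 78 - 57 = 21
Step 2: Information rent = (theta_H - theta_L) * q_L
Step 3: = 21 * 3/5
Step 4: = 63/5

63/5


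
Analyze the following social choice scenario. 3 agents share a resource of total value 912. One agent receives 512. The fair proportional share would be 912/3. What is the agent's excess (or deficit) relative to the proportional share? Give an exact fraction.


Step 1: Proportional share = 912/3 = 304
Step 2: Agent's actual allocation = 512
Step 3: Excess = 512 - 304 = 208

208


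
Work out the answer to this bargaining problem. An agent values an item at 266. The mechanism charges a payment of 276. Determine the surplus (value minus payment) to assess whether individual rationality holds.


Step 1: Surplus = value - payment = 266 - 276 = -10
Step 2: IR is violated (surplus < 0)

-10


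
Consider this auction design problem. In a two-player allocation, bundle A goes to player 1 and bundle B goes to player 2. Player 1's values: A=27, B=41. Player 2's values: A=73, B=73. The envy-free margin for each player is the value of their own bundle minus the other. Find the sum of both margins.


Step 1: Player 1's margin = v1(A) - v1(B) = 27 - 41 = -14
Step 2: Player 2's margin = v2(B) - v2(A) = 73 - 73 = 0
Step 3: Total margin = -14 + 0 = -14

-14


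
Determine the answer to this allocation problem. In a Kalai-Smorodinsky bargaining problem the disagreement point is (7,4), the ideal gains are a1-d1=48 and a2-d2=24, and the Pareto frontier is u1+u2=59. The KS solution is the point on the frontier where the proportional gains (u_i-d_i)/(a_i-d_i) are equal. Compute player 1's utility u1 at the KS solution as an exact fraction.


Step 1: At the KS point, (u1-d1)/r1 = (u2-d2)/r2 = t and u1+u2 = 59
Step 2: u1 = d1 + r1*t and u2 = d2 + r2*t, so (d1 + r1*t) + (d2 + r2*t) = 59
Step 3: t = (59 - 7 - 4)/(48 + 24) = 48/72 = 2/3
Step 4: u1 = d1 + r1*t = 7 + 48 * 2/3 = 39
Step 5: (Check: u2 = d2 + r2*t = 20; u1+u2 = 39 + 20 = 59, on the frontier.)

39


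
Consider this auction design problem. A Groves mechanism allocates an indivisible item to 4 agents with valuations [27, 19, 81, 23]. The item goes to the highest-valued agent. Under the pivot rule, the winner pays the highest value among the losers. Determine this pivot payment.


Step 1: The efficient winner is agent 2 with value 81
Step 2: Other agents' values: [27, 19, 23]
Step 3: Pivot payment = max(others) = 27
Step 4: The winner pays 27

27


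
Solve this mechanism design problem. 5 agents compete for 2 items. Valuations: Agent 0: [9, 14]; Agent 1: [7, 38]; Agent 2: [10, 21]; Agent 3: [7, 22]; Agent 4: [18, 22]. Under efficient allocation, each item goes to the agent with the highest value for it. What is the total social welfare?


Step 1: For each item, find the maximum value among all agents.
Step 2: Item 0 -> Agent 4 (value 18)
Step 3: Item 1 -> Agent 1 (value 38)
Step 4: Total welfare = 18 + 38 = 56

56


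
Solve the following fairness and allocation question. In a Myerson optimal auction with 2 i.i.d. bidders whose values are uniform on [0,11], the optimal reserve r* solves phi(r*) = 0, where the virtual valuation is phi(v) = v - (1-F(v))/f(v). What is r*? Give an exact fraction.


Step 1: For U[0,11], F(v) = v/11 and f(v) = 1/11
Step 2: phi(v) = v - (1 - v/11)/(1/11) = v - (11 - v) = 2v - 11
Step 3: Set phi(r*) = 0: 2r* - 11 = 0
Step 4: r* = 11/2 (the number of bidders n = 2 does not enter)

11/2


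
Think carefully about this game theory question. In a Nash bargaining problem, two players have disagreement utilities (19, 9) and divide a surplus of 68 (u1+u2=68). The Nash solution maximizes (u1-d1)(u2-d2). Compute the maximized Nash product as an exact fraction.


Step 1: The Nash solution splits surplus symmetrically above the disagreement point
Step 2: u1 = (total + d1 - d2)/2 = (68 + 19 - 9)/2 = 39
Step 3: u2 = (total - d1 + d2)/2 = (68 - 19 + 9)/2 = 29
Step 4: Nash product = (39 - 19) * (29 - 9)
Step 5: = 20 * 20 = 400

400


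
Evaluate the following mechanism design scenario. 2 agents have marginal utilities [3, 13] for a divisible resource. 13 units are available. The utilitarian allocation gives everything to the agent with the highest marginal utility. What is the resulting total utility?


Step 1: The marginal utilities are [3, 13]
Step 2: The highest marginal utility is 13
Step 3: All 13 units go to that agent
Step 4: Total utility = 13 * 13 = 169

169


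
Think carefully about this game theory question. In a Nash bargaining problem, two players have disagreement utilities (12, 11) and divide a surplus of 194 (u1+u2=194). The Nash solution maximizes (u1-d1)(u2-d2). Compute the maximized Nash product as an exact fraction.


Step 1: The Nash solution splits surplus symmetrically above the disagreement point
Step 2: u1 = (total + d1 - d2)/2 = (194 + 12 - 11)/2 = 195/2
Step 3: u2 = (total - d1 + d2)/2 = (194 - 12 + 11)/2 = 193/2
Step 4: Nash product = (195/2 - 12) * (193/2 - 11)
Step 5: = 171/2 * 171/2 = 29241/4

29241/4


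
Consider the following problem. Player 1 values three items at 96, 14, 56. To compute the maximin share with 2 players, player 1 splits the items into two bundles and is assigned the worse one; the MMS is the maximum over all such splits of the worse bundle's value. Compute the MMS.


Step 1: Item values = 96, 14, 56
Step 2: Enumerate all 2-bundle partitions and take the smaller bundle:
  Partition 1: {96} vs {14,56} -> bundles 96, 70; min = 70
  Partition 2: {14} vs {96,56} -> bundles 14, 152; min = 14
  Partition 3: {56} vs {96,14} -> bundles 56, 110; min = 56
Step 3: MMS = max(70, 14, 56) = 70

70


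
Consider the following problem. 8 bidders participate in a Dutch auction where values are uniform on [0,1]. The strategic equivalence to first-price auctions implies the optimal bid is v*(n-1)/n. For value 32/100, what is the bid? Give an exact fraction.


Step 1: Dutch auctions are strategically equivalent to first-price auctions
Step 2: The equilibrium bid is b(v) = v*(n-1)/n
Step 3: b = 8/25 * 7/8
Step 4: b = 7/25

7/25


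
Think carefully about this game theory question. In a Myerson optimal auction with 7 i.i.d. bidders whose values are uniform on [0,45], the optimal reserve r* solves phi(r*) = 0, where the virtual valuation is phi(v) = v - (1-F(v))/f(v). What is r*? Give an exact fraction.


Step 1: For U[0,45], F(v) = v/45 and f(v) = 1/45
Step 2: phi(v) = v - (1 - v/45)/(1/45) = v - (45 - v) = 2v - 45
Step 3: Set phi(r*) = 0: 2r* - 45 = 0
Step 4: r* = 45/2 (the number of bidders n = 7 does not enter)

45/2


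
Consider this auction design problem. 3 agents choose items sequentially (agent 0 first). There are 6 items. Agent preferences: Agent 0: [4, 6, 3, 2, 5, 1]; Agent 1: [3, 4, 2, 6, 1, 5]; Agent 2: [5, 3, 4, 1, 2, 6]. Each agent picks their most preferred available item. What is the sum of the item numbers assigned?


Step 1: Agent 0 picks item 4
Step 2: Agent 1 picks item 3
Step 3: Agent 2 picks item 5
Step 4: Sum = 4 + 3 + 5 = 12

12


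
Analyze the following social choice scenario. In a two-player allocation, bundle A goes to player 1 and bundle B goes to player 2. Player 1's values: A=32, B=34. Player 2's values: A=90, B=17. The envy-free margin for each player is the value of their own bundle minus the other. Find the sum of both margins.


Step 1: Player 1's margin = v1(A) - v1(B) = 32 - 34 = -2
Step 2: Player 2's margin = v2(B) - v2(A) = 17 - 90 = -73
Step 3: Total margin = -2 + -73 = -75

-75


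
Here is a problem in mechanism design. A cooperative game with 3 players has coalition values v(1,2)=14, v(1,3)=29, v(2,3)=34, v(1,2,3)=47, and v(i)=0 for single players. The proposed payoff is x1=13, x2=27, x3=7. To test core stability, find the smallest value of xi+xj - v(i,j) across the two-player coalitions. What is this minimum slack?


Step 1: Slack for coalition (1,2): x1+x2 - v12 = 40 - 14 = 26
Step 2: Slack for coalition (1,3): x1+x3 - v13 = 20 - 29 = -9
Step 3: Slack for coalition (2,3): x2+x3 - v23 = 34 - 34 = 0
Step 4: Minimum slack = min(26, -9, 0) = -9, attained by (1,3); coalition (1,3) can block (slack < 0), so the allocation is not in the core

-9


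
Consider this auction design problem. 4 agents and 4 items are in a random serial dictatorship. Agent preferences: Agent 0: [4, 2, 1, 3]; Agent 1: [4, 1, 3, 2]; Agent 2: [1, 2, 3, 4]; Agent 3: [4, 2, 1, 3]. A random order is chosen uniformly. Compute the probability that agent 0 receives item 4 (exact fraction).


Step 1: Agent 0 wants item 4
Step 2: There are 24 possible orderings of agents
Step 3: In 8 orderings, agent 0 gets item 4
Step 4: Probability = 8/24 = 1/3

1/3


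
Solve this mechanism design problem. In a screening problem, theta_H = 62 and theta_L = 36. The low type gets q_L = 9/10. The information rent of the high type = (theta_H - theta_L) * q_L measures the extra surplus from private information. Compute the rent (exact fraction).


Step 1: theta_H - theta_L = 62 - 36 = 26
Step 2: Information rent = (theta_H - theta_L) * q_L
Step 3: = 26 * 9/10
Step 4: = 117/5

117/5


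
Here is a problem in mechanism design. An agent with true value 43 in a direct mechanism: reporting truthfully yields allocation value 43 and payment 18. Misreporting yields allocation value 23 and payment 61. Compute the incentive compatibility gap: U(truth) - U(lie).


Step 1: U(truth) = value - payment = 43 - 18 = 25
Step 2: U(lie) = allocation - payment = 23 - 61 = -38
Step 3: IC gap = 25 - (-38) = 63

63


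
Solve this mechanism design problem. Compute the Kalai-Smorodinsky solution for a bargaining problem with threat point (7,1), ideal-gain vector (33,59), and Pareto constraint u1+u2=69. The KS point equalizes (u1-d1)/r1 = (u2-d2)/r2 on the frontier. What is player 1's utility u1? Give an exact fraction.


Step 1: At the KS point, (u1-d1)/r1 = (u2-d2)/r2 = t and u1+u2 = 69
Step 2: u1 = d1 + r1*t and u2 = d2 + r2*t, so (d1 + r1*t) + (d2 + r2*t) = 69
Step 3: t = (69 - 7 - 1)/(33 + 59) = 61/92
Step 4: u1 = d1 + r1*t = 7 + 33 * 61/92 = 2657/92
Step 5: (Check: u2 = d2 + r2*t = 3691/92; u1+u2 = 2657/92 + 3691/92 = 69, on the frontier.)

2657/92


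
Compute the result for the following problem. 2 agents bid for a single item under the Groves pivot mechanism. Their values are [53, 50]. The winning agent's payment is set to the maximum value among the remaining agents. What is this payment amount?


Step 1: The efficient winner is agent 0 with value 53
Step 2: Other agents' values: [50]
Step 3: Pivot payment = max(others) = 50
Step 4: The winner pays 50

50


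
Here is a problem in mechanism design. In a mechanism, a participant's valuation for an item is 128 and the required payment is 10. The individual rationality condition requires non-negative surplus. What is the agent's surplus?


Step 1: Surplus = value - payment = 128 - 10 = 118
Step 2: IR is satisfied (surplus >= 0)

118


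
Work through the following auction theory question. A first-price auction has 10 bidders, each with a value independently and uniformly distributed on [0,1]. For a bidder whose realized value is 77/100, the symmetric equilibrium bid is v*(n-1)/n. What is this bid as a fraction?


Step 1: The symmetric BNE bidding function is b(v) = v * (n-1) / n
Step 2: Substitute v = 77/100 and n = 10
Step 3: b = 77/100 * 9/10
Step 4: b = 693/1000

693/1000


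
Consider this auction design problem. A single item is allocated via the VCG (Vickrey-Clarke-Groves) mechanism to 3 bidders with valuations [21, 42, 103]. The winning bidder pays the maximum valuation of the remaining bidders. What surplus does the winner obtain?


Step 1: The winner is the agent with the highest value: agent 2 with value 103
Step 2: Values of other agents: [21, 42]
Step 3: VCG payment = max of others' values = 42
Step 4: Surplus = 103 - 42 = 61

61
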